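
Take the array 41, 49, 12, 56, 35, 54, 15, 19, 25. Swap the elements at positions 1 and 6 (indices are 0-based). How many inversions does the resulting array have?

Positions 1 and 6 hold 49 and 15; after swapping, the array is [41, 15, 12, 56, 35, 54, 49, 19, 25].
For each element, count later entries that are smaller:
41: 5
15: 1
12: 0
56: 5
35: 2
54: 3
49: 2
19: 0
25: 0
Sum: 5 + 1 + 0 + 5 + 2 + 3 + 2 + 0 + 0 = 18

18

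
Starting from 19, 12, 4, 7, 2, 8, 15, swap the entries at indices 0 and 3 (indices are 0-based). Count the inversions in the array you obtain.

Positions 0 and 3 hold 19 and 7; after swapping, the array is [7, 12, 4, 19, 2, 8, 15].
Sweep left to right; for each value list the smaller values that follow it:
7: 2
12: 3
4: 1
19: 3
2: 0
8: 0
15: 0
Sum: 2 + 3 + 1 + 3 + 0 + 0 + 0 = 9

9 inversions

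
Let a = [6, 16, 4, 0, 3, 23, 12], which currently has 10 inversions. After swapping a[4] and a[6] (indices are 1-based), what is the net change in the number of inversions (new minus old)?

Positions 4 and 6 hold 0 and 23; after swapping, the array is [6, 16, 4, 23, 3, 0, 12].
Sweep left to right; for each value list the smaller values that follow it:
6 → 4, 3, 0 → 3
16 → 4, 3, 0, 12 → 4
4 → 3, 0 → 2
23 → 3, 0, 12 → 3
3 → 0 → 1
0 → none → 0
12 → none → 0
Sum: 3 + 4 + 2 + 3 + 1 + 0 + 0 = 13
Change: 13 − 10 = +3

+3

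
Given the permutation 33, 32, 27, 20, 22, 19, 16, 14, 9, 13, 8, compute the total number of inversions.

53

Count, for each position, how many later elements it exceeds:
33 → 32, 27, 20, 22, 19, 16, 14, 9, 13, 8 → 10
32 → 27, 20, 22, 19, 16, 14, 9, 13, 8 → 9
27 → 20, 22, 19, 16, 14, 9, 13, 8 → 8
20 → 19, 16, 14, 9, 13, 8 → 6
22 → 19, 16, 14, 9, 13, 8 → 6
19 → 16, 14, 9, 13, 8 → 5
16 → 14, 9, 13, 8 → 4
14 → 9, 13, 8 → 3
9 → 8 → 1
13 → 8 → 1
8 → none → 0
Sum: 10 + 9 + 8 + 6 + 6 + 5 + 4 + 3 + 1 + 1 + 0 = 53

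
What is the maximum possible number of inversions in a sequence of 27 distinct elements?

351

The maximum occurs when the array is in strictly decreasing order: every one of the C(27, 2) pairs is inverted.
C(27, 2) = 27·26/2 = 351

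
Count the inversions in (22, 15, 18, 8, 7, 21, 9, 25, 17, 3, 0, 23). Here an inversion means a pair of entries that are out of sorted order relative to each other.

38 out-of-order pairs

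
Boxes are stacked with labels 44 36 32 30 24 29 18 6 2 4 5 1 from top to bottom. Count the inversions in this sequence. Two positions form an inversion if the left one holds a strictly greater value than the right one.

62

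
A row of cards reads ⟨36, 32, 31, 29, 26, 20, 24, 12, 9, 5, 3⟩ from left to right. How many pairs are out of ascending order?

54 inversions

For each element, count later entries that are smaller:
36 → 32, 31, 29, 26, 20, 24, 12, 9, 5, 3 → 10
32 → 31, 29, 26, 20, 24, 12, 9, 5, 3 → 9
31 → 29, 26, 20, 24, 12, 9, 5, 3 → 8
29 → 26, 20, 24, 12, 9, 5, 3 → 7
26 → 20, 24, 12, 9, 5, 3 → 6
20 → 12, 9, 5, 3 → 4
24 → 12, 9, 5, 3 → 4
12 → 9, 5, 3 → 3
9 → 5, 3 → 2
5 → 3 → 1
3 → none → 0
Sum: 10 + 9 + 8 + 7 + 6 + 4 + 4 + 3 + 2 + 1 + 0 = 54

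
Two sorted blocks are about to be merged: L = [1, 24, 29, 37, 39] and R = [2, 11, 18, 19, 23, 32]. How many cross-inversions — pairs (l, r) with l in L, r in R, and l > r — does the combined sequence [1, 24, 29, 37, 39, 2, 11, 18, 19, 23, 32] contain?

There are 22 cross-inversions.

For each element r of the right run, count left-run elements greater than r:
r = 2: 24, 29, 37, 39 → 4
r = 11: 24, 29, 37, 39 → 4
r = 18: 24, 29, 37, 39 → 4
r = 19: 24, 29, 37, 39 → 4
r = 23: 24, 29, 37, 39 → 4
r = 32: 37, 39 → 2
Cross-inversions: 4 + 4 + 4 + 4 + 4 + 2 = 22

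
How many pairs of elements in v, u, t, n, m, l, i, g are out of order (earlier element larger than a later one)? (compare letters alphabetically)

28

For each element, count later entries that are smaller:
v → u, t, n, m, l, i, g → 7
u → t, n, m, l, i, g → 6
t → n, m, l, i, g → 5
n → m, l, i, g → 4
m → l, i, g → 3
l → i, g → 2
i → g → 1
g → none → 0
Sum: 7 + 6 + 5 + 4 + 3 + 2 + 1 + 0 = 28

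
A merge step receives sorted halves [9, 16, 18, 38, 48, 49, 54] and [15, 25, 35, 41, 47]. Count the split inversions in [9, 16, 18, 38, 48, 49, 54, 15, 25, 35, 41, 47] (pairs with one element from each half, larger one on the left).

Count, for every r in R, how many entries of L exceed r:
r = 15: 16, 18, 38, 48, 49, 54 → 6
r = 25: 38, 48, 49, 54 → 4
r = 35: 38, 48, 49, 54 → 4
r = 41: 48, 49, 54 → 3
r = 47: 48, 49, 54 → 3
Cross-inversions: 6 + 4 + 4 + 3 + 3 = 20

20 cross-inversions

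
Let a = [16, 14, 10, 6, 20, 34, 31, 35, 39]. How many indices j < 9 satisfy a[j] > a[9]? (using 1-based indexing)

The element at index 9 is 39.
Elements before it: 16, 14, 10, 6, 20, 34, 31, 35
None of them are larger than 39.

0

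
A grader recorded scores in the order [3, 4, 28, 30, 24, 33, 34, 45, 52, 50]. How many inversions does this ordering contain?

Sweep left to right; for each value list the smaller values that follow it:
3: 0
4: 0
28: 1
30: 1
24: 0
33: 0
34: 0
45: 0
52: 1
50: 0
Sum: 0 + 0 + 1 + 1 + 0 + 0 + 0 + 0 + 1 + 0 = 3

3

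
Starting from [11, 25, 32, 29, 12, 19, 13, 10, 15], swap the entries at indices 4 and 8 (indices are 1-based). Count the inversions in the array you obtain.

There are 15 inversions.

Positions 4 and 8 hold 29 and 10; after swapping, the array is [11, 25, 32, 10, 12, 19, 13, 29, 15].
Count, for each position, how many later elements it exceeds:
11: 1
25: 5
32: 6
10: 0
12: 0
19: 2
13: 0
29: 1
15: 0
Sum: 1 + 5 + 6 + 0 + 0 + 2 + 0 + 1 + 0 = 15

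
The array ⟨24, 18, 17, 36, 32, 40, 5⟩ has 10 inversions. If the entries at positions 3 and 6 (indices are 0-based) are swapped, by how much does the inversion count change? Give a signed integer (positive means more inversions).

Positions 3 and 6 hold 36 and 5; after swapping, the array is [24, 18, 17, 5, 32, 40, 36].
Element-by-element contributions:
24: 3
18: 2
17: 1
5: 0
32: 0
40: 1
36: 0
Sum: 3 + 2 + 1 + 0 + 0 + 1 + 0 = 7
Change: 7 − 10 = -3

-3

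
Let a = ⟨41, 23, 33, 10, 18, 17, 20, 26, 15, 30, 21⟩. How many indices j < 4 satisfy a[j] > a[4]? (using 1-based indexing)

3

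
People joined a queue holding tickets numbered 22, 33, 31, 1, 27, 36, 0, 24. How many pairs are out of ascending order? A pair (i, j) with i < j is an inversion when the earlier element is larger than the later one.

For each element, count later entries that are smaller:
22 → 1, 0 → 2
33 → 31, 1, 27, 0, 24 → 5
31 → 1, 27, 0, 24 → 4
1 → 0 → 1
27 → 0, 24 → 2
36 → 0, 24 → 2
0 → none → 0
24 → none → 0
Sum: 2 + 5 + 4 + 1 + 2 + 2 + 0 + 0 = 16

16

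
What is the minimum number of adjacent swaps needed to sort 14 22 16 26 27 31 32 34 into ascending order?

Each adjacent swap fixes exactly one inversion, so the minimum swap count equals the number of inversions.
Count inversions — for each element, later elements that are smaller:
14: none → 0
22: 16 → 1
16: none → 0
26: none → 0
27: none → 0
31: none → 0
32: none → 0
34: none → 0
Total inversions: 0 + 1 + 0 + 0 + 0 + 0 + 0 + 0 = 1

1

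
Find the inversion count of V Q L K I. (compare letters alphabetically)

For each element, count later entries that are smaller:
V: 4
Q: 3
L: 2
K: 1
I: 0
Sum: 4 + 3 + 2 + 1 + 0 = 10

10 inversions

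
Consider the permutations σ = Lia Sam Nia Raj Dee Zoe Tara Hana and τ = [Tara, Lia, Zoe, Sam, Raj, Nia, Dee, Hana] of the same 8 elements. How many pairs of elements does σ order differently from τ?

There are 11 discordant pairs.

Assign each item its position (1..8) in the first ordering, then rewrite the second ordering as that position sequence:
positions: Lia→1, Sam→2, Nia→3, Raj→4, Dee→5, Zoe→6, Tara→7, Hana→8
second ordering as positions: [7, 1, 6, 2, 4, 3, 5, 8]
Discordant pairs = inversions in this position sequence.
7: 1, 6, 2, 4, 3, 5 → 6
1: 0
6: 2, 4, 3, 5 → 4
2: 0
4: 3 → 1
3: 0
5: 0
8: 0
Total: 6 + 0 + 4 + 0 + 1 + 0 + 0 + 0 = 11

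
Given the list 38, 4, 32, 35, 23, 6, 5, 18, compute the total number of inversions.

Sweep left to right; for each value list the smaller values that follow it:
38: 7
4: 0
32: 4
35: 4
23: 3
6: 1
5: 0
18: 0
Sum: 7 + 0 + 4 + 4 + 3 + 1 + 0 + 0 = 19

19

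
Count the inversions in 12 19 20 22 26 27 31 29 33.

1 inversion

For each element, count later entries that are smaller:
12 → none → 0
19 → none → 0
20 → none → 0
22 → none → 0
26 → none → 0
27 → none → 0
31 → 29 → 1
29 → none → 0
33 → none → 0
Sum: 0 + 0 + 0 + 0 + 0 + 0 + 1 + 0 + 0 = 1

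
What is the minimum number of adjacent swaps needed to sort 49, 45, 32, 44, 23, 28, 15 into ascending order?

19 adjacent swaps

Each adjacent swap fixes exactly one inversion, so the minimum swap count equals the number of inversions.
Count inversions — for each element, later elements that are smaller:
49: 45, 32, 44, 23, 28, 15 → 6
45: 32, 44, 23, 28, 15 → 5
32: 23, 28, 15 → 3
44: 23, 28, 15 → 3
23: 15 → 1
28: 15 → 1
15: none → 0
Total inversions: 6 + 5 + 3 + 3 + 1 + 1 + 0 = 19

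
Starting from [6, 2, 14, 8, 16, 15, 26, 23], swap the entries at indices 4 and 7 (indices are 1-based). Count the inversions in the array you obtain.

Positions 4 and 7 hold 8 and 26; after swapping, the array is [6, 2, 14, 26, 16, 15, 8, 23].
Sweep left to right; for each value list the smaller values that follow it:
6 → 2 → 1
2 → none → 0
14 → 8 → 1
26 → 16, 15, 8, 23 → 4
16 → 15, 8 → 2
15 → 8 → 1
8 → none → 0
23 → none → 0
Sum: 1 + 0 + 1 + 4 + 2 + 1 + 0 + 0 = 9

9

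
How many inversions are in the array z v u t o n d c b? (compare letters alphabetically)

Count, for each position, how many later elements it exceeds:
z → v, u, t, o, n, d, c, b → 8
v → u, t, o, n, d, c, b → 7
u → t, o, n, d, c, b → 6
t → o, n, d, c, b → 5
o → n, d, c, b → 4
n → d, c, b → 3
d → c, b → 2
c → b → 1
b → none → 0
Sum: 8 + 7 + 6 + 5 + 4 + 3 + 2 + 1 + 0 = 36

36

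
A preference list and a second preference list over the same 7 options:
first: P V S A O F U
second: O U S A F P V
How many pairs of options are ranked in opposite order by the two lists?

Assign each item its position (1..7) in the first ordering, then rewrite the second ordering as that position sequence:
positions: P→1, V→2, S→3, A→4, O→5, F→6, U→7
second ordering as positions: [5, 7, 3, 4, 6, 1, 2]
Discordant pairs = inversions in this position sequence.
5: 3, 4, 1, 2 → 4
7: 3, 4, 6, 1, 2 → 5
3: 1, 2 → 2
4: 1, 2 → 2
6: 1, 2 → 2
1: 0
2: 0
Total: 4 + 5 + 2 + 2 + 2 + 0 + 0 = 15

15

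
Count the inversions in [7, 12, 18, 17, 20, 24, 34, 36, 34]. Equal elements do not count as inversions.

2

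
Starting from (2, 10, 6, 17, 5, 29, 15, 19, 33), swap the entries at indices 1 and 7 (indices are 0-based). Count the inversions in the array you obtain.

Positions 1 and 7 hold 10 and 19; after swapping, the array is [2, 19, 6, 17, 5, 29, 15, 10, 33].
Sweep left to right; for each value list the smaller values that follow it:
2 → none → 0
19 → 6, 17, 5, 15, 10 → 5
6 → 5 → 1
17 → 5, 15, 10 → 3
5 → none → 0
29 → 15, 10 → 2
15 → 10 → 1
10 → none → 0
33 → none → 0
Sum: 0 + 5 + 1 + 3 + 0 + 2 + 1 + 0 + 0 = 12

12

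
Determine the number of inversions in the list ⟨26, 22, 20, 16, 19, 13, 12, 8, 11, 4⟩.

Element-by-element contributions:
26: 9
22: 8
20: 7
16: 5
19: 5
13: 4
12: 3
8: 1
11: 1
4: 0
Sum: 9 + 8 + 7 + 5 + 5 + 4 + 3 + 1 + 1 + 0 = 43

43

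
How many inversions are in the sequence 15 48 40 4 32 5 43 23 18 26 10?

32 out-of-order pairs

Sweep left to right; for each value list the smaller values that follow it:
15: 3
48: 9
40: 7
4: 0
32: 5
5: 0
43: 4
23: 2
18: 1
26: 1
10: 0
Sum: 3 + 9 + 7 + 0 + 5 + 0 + 4 + 2 + 1 + 1 + 0 = 32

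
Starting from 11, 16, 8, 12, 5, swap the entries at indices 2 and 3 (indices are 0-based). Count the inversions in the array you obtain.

8

Positions 2 and 3 hold 8 and 12; after swapping, the array is [11, 16, 12, 8, 5].
Element-by-element contributions:
11 → 8, 5 → 2
16 → 12, 8, 5 → 3
12 → 8, 5 → 2
8 → 5 → 1
5 → none → 0
Sum: 2 + 3 + 2 + 1 + 0 = 8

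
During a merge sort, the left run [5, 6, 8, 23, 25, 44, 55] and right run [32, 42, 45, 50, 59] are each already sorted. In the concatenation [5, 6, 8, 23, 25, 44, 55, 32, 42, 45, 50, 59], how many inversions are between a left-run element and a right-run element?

6

For each element r of the right run, count left-run elements greater than r:
r = 32: 44, 55 → 2
r = 42: 44, 55 → 2
r = 45: 55 → 1
r = 50: 55 → 1
r = 59: none → 0
Cross-inversions: 2 + 2 + 1 + 1 + 0 = 6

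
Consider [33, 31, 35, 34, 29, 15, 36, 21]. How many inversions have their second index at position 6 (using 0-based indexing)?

The element at index 6 is 36.
Elements before it: 33, 31, 35, 34, 29, 15
None of them are larger than 36.

0 such elements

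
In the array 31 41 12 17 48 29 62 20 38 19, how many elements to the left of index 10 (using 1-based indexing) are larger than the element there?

7

The element at index 10 is 19.
Elements before it: 31, 41, 12, 17, 48, 29, 62, 20, 38
Those larger than 19: 31, 41, 48, 29, 62, 20, 38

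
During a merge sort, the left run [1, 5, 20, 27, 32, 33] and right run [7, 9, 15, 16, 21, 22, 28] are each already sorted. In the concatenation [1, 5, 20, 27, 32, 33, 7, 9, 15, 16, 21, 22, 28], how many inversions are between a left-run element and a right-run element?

24 cross-inversions

For each element r of the right run, count left-run elements greater than r:
r = 7: 20, 27, 32, 33 → 4
r = 9: 20, 27, 32, 33 → 4
r = 15: 20, 27, 32, 33 → 4
r = 16: 20, 27, 32, 33 → 4
r = 21: 27, 32, 33 → 3
r = 22: 27, 32, 33 → 3
r = 28: 32, 33 → 2
Cross-inversions: 4 + 4 + 4 + 4 + 3 + 3 + 2 = 24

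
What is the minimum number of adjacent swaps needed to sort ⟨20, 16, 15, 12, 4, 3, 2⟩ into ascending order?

21 swaps

The minimum number of adjacent swaps to sort an array equals its inversion count, since every such swap removes exactly one inversion.
Count inversions — for each element, later elements that are smaller:
20: 16, 15, 12, 4, 3, 2 → 6
16: 15, 12, 4, 3, 2 → 5
15: 12, 4, 3, 2 → 4
12: 4, 3, 2 → 3
4: 3, 2 → 2
3: 2 → 1
2: none → 0
Total inversions: 6 + 5 + 4 + 3 + 2 + 1 + 0 = 21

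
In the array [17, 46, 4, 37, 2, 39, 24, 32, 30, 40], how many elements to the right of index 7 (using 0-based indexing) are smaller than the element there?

1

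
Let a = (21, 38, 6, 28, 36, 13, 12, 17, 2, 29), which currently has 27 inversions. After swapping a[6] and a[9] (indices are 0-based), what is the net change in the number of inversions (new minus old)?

Positions 6 and 9 hold 12 and 29; after swapping, the array is [21, 38, 6, 28, 36, 13, 29, 17, 2, 12].
For each element, count later entries that are smaller:
21 → 6, 13, 17, 2, 12 → 5
38 → 6, 28, 36, 13, 29, 17, 2, 12 → 8
6 → 2 → 1
28 → 13, 17, 2, 12 → 4
36 → 13, 29, 17, 2, 12 → 5
13 → 2, 12 → 2
29 → 17, 2, 12 → 3
17 → 2, 12 → 2
2 → none → 0
12 → none → 0
Sum: 5 + 8 + 1 + 4 + 5 + 2 + 3 + 2 + 0 + 0 = 30
Change: 30 − 27 = +3

+3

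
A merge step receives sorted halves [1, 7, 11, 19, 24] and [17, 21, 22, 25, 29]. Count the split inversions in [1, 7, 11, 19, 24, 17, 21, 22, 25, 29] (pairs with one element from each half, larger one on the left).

Count, for every r in R, how many entries of L exceed r:
r = 17: 19, 24 → 2
r = 21: 24 → 1
r = 22: 24 → 1
r = 25: none → 0
r = 29: none → 0
Cross-inversions: 2 + 1 + 1 + 0 + 0 = 4

4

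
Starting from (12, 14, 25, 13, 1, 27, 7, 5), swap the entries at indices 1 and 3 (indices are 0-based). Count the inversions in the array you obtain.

Positions 1 and 3 hold 14 and 13; after swapping, the array is [12, 13, 25, 14, 1, 27, 7, 5].
For each element, count later entries that are smaller:
12: 3
13: 3
25: 4
14: 3
1: 0
27: 2
7: 1
5: 0
Sum: 3 + 3 + 4 + 3 + 0 + 2 + 1 + 0 = 16

Inversions: 16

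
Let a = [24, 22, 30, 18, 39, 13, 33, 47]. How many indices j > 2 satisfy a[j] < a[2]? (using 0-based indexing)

The element at index 2 is 30.
Elements after it: 18, 39, 13, 33, 47
Those smaller than 30: 18, 13

2 such elements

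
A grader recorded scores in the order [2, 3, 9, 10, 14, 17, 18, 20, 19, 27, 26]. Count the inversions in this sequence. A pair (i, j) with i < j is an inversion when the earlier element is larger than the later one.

2

Count, for each position, how many later elements it exceeds:
2 → none → 0
3 → none → 0
9 → none → 0
10 → none → 0
14 → none → 0
17 → none → 0
18 → none → 0
20 → 19 → 1
19 → none → 0
27 → 26 → 1
26 → none → 0
Sum: 0 + 0 + 0 + 0 + 0 + 0 + 0 + 1 + 0 + 1 + 0 = 2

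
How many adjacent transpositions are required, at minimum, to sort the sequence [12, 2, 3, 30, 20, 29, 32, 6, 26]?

Minimum adjacent swaps = number of inversions (each swap of adjacent out-of-order elements removes one inversion and no swap can remove more).
Count inversions — for each element, later elements that are smaller:
12: 2, 3, 6 → 3
2: none → 0
3: none → 0
30: 20, 29, 6, 26 → 4
20: 6 → 1
29: 6, 26 → 2
32: 6, 26 → 2
6: none → 0
26: none → 0
Total inversions: 3 + 0 + 0 + 4 + 1 + 2 + 2 + 0 + 0 = 12

12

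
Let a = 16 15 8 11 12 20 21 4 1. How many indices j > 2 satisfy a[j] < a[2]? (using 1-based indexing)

The element at index 2 is 15.
Elements after it: 8, 11, 12, 20, 21, 4, 1
Those smaller than 15: 8, 11, 12, 4, 1

5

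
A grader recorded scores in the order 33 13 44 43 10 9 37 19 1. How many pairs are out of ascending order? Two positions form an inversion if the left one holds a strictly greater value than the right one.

25

Sweep left to right; for each value list the smaller values that follow it:
33 → 13, 10, 9, 19, 1 → 5
13 → 10, 9, 1 → 3
44 → 43, 10, 9, 37, 19, 1 → 6
43 → 10, 9, 37, 19, 1 → 5
10 → 9, 1 → 2
9 → 1 → 1
37 → 19, 1 → 2
19 → 1 → 1
1 → none → 0
Sum: 5 + 3 + 6 + 5 + 2 + 1 + 2 + 1 + 0 = 25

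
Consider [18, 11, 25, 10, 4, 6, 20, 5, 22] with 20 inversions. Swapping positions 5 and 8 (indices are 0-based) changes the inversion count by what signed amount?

+3

Positions 5 and 8 hold 6 and 22; after swapping, the array is [18, 11, 25, 10, 4, 22, 20, 5, 6].
For each element, count later entries that are smaller:
18 → 11, 10, 4, 5, 6 → 5
11 → 10, 4, 5, 6 → 4
25 → 10, 4, 22, 20, 5, 6 → 6
10 → 4, 5, 6 → 3
4 → none → 0
22 → 20, 5, 6 → 3
20 → 5, 6 → 2
5 → none → 0
6 → none → 0
Sum: 5 + 4 + 6 + 3 + 0 + 3 + 2 + 0 + 0 = 23
Change: 23 − 20 = +3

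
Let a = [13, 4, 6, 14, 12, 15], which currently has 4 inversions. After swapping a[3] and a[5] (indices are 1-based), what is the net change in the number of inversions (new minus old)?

+1

Positions 3 and 5 hold 6 and 12; after swapping, the array is [13, 4, 12, 14, 6, 15].
Count, for each position, how many later elements it exceeds:
13: 3
4: 0
12: 1
14: 1
6: 0
15: 0
Sum: 3 + 0 + 1 + 1 + 0 + 0 = 5
Change: 5 − 4 = +1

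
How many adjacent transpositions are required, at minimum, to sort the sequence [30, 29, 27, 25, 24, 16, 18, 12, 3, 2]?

44

The minimum number of adjacent swaps to sort an array equals its inversion count, since every such swap removes exactly one inversion.
Count inversions — for each element, later elements that are smaller:
30: 29, 27, 25, 24, 16, 18, 12, 3, 2 → 9
29: 27, 25, 24, 16, 18, 12, 3, 2 → 8
27: 25, 24, 16, 18, 12, 3, 2 → 7
25: 24, 16, 18, 12, 3, 2 → 6
24: 16, 18, 12, 3, 2 → 5
16: 12, 3, 2 → 3
18: 12, 3, 2 → 3
12: 3, 2 → 2
3: 2 → 1
2: none → 0
Total inversions: 9 + 8 + 7 + 6 + 5 + 3 + 3 + 2 + 1 + 0 = 44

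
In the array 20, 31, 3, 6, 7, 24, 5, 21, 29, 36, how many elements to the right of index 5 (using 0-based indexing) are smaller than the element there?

The element at index 5 is 24.
Elements after it: 5, 21, 29, 36
Those smaller than 24: 5, 21

2 such elements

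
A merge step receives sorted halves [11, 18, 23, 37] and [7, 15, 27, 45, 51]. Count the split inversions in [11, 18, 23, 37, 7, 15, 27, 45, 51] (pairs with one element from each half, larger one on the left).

8

Count, for every r in R, how many entries of L exceed r:
r = 7: 11, 18, 23, 37 → 4
r = 15: 18, 23, 37 → 3
r = 27: 37 → 1
r = 45: none → 0
r = 51: none → 0
Cross-inversions: 4 + 3 + 1 + 0 + 0 = 8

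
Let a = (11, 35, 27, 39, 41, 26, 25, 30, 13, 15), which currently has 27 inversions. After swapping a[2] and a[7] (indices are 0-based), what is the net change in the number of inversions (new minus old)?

Positions 2 and 7 hold 27 and 30; after swapping, the array is [11, 35, 30, 39, 41, 26, 25, 27, 13, 15].
Count, for each position, how many later elements it exceeds:
11 → none → 0
35 → 30, 26, 25, 27, 13, 15 → 6
30 → 26, 25, 27, 13, 15 → 5
39 → 26, 25, 27, 13, 15 → 5
41 → 26, 25, 27, 13, 15 → 5
26 → 25, 13, 15 → 3
25 → 13, 15 → 2
27 → 13, 15 → 2
13 → none → 0
15 → none → 0
Sum: 0 + 6 + 5 + 5 + 5 + 3 + 2 + 2 + 0 + 0 = 28
Change: 28 − 27 = +1

+1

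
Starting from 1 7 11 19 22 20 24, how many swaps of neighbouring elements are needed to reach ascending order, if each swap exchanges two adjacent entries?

Minimum adjacent swaps = number of inversions (each swap of adjacent out-of-order elements removes one inversion and no swap can remove more).
Count inversions — for each element, later elements that are smaller:
1: none → 0
7: none → 0
11: none → 0
19: none → 0
22: 20 → 1
20: none → 0
24: none → 0
Total inversions: 0 + 0 + 0 + 0 + 1 + 0 + 0 = 1

1 swap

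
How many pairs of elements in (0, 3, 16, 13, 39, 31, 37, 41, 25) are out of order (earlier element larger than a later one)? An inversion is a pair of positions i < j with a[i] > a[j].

7

Sweep left to right; for each value list the smaller values that follow it:
0 → none → 0
3 → none → 0
16 → 13 → 1
13 → none → 0
39 → 31, 37, 25 → 3
31 → 25 → 1
37 → 25 → 1
41 → 25 → 1
25 → none → 0
Sum: 0 + 0 + 1 + 0 + 3 + 1 + 1 + 1 + 0 = 7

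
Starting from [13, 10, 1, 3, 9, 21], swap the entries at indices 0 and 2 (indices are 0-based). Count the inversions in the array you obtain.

4

Positions 0 and 2 hold 13 and 1; after swapping, the array is [1, 10, 13, 3, 9, 21].
Count, for each position, how many later elements it exceeds:
1: 0
10: 2
13: 2
3: 0
9: 0
21: 0
Sum: 0 + 2 + 2 + 0 + 0 + 0 = 4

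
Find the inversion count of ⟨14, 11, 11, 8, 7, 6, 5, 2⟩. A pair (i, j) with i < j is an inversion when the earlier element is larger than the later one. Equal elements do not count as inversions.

Element-by-element contributions:
14 → 11, 11, 8, 7, 6, 5, 2 → 7
11 → 8, 7, 6, 5, 2 → 5
11 → 8, 7, 6, 5, 2 → 5
8 → 7, 6, 5, 2 → 4
7 → 6, 5, 2 → 3
6 → 5, 2 → 2
5 → 2 → 1
2 → none → 0
Sum: 7 + 5 + 5 + 4 + 3 + 2 + 1 + 0 = 27

27 inversions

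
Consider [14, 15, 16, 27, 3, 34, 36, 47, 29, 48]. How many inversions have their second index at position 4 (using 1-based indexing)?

0 such elements

The element at index 4 is 27.
Elements before it: 14, 15, 16
None of them are larger than 27.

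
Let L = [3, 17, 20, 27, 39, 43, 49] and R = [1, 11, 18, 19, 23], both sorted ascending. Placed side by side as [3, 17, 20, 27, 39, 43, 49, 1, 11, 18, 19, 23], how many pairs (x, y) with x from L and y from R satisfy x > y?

27

Take each right-half value and tally the left-half values above it:
r = 1: 3, 17, 20, 27, 39, 43, 49 → 7
r = 11: 17, 20, 27, 39, 43, 49 → 6
r = 18: 20, 27, 39, 43, 49 → 5
r = 19: 20, 27, 39, 43, 49 → 5
r = 23: 27, 39, 43, 49 → 4
Cross-inversions: 7 + 6 + 5 + 5 + 4 = 27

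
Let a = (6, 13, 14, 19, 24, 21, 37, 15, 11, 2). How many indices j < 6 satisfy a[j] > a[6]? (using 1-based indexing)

1

The element at index 6 is 21.
Elements before it: 6, 13, 14, 19, 24
Those larger than 21: 24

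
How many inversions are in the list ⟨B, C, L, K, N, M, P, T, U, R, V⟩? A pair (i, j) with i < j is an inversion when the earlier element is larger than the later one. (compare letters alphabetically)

For each element, count later entries that are smaller:
B: 0
C: 0
L: 1
K: 0
N: 1
M: 0
P: 0
T: 1
U: 1
R: 0
V: 0
Sum: 0 + 0 + 1 + 0 + 1 + 0 + 0 + 1 + 1 + 0 + 0 = 4

4 inversions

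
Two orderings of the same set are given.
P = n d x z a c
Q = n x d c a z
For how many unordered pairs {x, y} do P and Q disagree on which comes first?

Assign each item its position (1..6) in the first ordering, then rewrite the second ordering as that position sequence:
positions: n→1, d→2, x→3, z→4, a→5, c→6
second ordering as positions: [1, 3, 2, 6, 5, 4]
Discordant pairs = inversions in this position sequence.
1: 0
3: 2 → 1
2: 0
6: 5, 4 → 2
5: 4 → 1
4: 0
Total: 0 + 1 + 0 + 2 + 1 + 0 = 4

4 disagreeing pairs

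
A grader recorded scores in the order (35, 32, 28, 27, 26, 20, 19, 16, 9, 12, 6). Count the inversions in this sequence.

There are 54 inversions.

Count, for each position, how many later elements it exceeds:
35 → 32, 28, 27, 26, 20, 19, 16, 9, 12, 6 → 10
32 → 28, 27, 26, 20, 19, 16, 9, 12, 6 → 9
28 → 27, 26, 20, 19, 16, 9, 12, 6 → 8
27 → 26, 20, 19, 16, 9, 12, 6 → 7
26 → 20, 19, 16, 9, 12, 6 → 6
20 → 19, 16, 9, 12, 6 → 5
19 → 16, 9, 12, 6 → 4
16 → 9, 12, 6 → 3
9 → 6 → 1
12 → 6 → 1
6 → none → 0
Sum: 10 + 9 + 8 + 7 + 6 + 5 + 4 + 3 + 1 + 1 + 0 = 54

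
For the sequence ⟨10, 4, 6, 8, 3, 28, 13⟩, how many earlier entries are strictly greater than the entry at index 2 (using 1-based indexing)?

1 such element

The element at index 2 is 4.
Elements before it: 10
Those larger than 4: 10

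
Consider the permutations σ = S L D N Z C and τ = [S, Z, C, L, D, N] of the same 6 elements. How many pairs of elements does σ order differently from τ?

Assign each item its position (1..6) in the first ordering, then rewrite the second ordering as that position sequence:
positions: S→1, L→2, D→3, N→4, Z→5, C→6
second ordering as positions: [1, 5, 6, 2, 3, 4]
Discordant pairs = inversions in this position sequence.
1: 0
5: 2, 3, 4 → 3
6: 2, 3, 4 → 3
2: 0
3: 0
4: 0
Total: 0 + 3 + 3 + 0 + 0 + 0 = 6

6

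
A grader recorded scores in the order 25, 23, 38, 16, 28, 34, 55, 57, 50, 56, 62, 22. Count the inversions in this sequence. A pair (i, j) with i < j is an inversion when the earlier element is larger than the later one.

19

Count, for each position, how many later elements it exceeds:
25: 3
23: 2
38: 4
16: 0
28: 1
34: 1
55: 2
57: 3
50: 1
56: 1
62: 1
22: 0
Sum: 3 + 2 + 4 + 0 + 1 + 1 + 2 + 3 + 1 + 1 + 1 + 0 = 19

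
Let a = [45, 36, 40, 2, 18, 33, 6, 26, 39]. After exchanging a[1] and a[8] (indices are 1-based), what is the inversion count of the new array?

Positions 1 and 8 hold 45 and 26; after swapping, the array is [26, 36, 40, 2, 18, 33, 6, 45, 39].
Count, for each position, how many later elements it exceeds:
26 → 2, 18, 6 → 3
36 → 2, 18, 33, 6 → 4
40 → 2, 18, 33, 6, 39 → 5
2 → none → 0
18 → 6 → 1
33 → 6 → 1
6 → none → 0
45 → 39 → 1
39 → none → 0
Sum: 3 + 4 + 5 + 0 + 1 + 1 + 0 + 1 + 0 = 15

15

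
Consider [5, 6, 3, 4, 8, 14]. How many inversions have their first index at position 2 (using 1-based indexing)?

The element at index 2 is 6.
Elements after it: 3, 4, 8, 14
Those smaller than 6: 3, 4

2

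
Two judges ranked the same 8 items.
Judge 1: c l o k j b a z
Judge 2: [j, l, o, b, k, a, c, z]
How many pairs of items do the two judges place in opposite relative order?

Assign each item its position (1..8) in the first ordering, then rewrite the second ordering as that position sequence:
positions: c→1, l→2, o→3, k→4, j→5, b→6, a→7, z→8
second ordering as positions: [5, 2, 3, 6, 4, 7, 1, 8]
Discordant pairs = inversions in this position sequence.
5: 2, 3, 4, 1 → 4
2: 1 → 1
3: 1 → 1
6: 4, 1 → 2
4: 1 → 1
7: 1 → 1
1: 0
8: 0
Total: 4 + 1 + 1 + 2 + 1 + 1 + 0 + 0 = 10

10 discordant pairs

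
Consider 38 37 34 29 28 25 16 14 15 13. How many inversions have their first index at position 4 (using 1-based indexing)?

The element at index 4 is 29.
Elements after it: 28, 25, 16, 14, 15, 13
Those smaller than 29: 28, 25, 16, 14, 15, 13

6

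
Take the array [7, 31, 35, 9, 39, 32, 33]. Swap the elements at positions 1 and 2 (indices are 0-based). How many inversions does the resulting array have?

There are 7 inversions.

Positions 1 and 2 hold 31 and 35; after swapping, the array is [7, 35, 31, 9, 39, 32, 33].
Sweep left to right; for each value list the smaller values that follow it:
7: 0
35: 4
31: 1
9: 0
39: 2
32: 0
33: 0
Sum: 0 + 4 + 1 + 0 + 2 + 0 + 0 = 7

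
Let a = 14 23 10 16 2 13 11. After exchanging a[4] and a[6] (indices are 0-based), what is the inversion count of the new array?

Positions 4 and 6 hold 2 and 11; after swapping, the array is [14, 23, 10, 16, 11, 13, 2].
Element-by-element contributions:
14: 4
23: 5
10: 1
16: 3
11: 1
13: 1
2: 0
Sum: 4 + 5 + 1 + 3 + 1 + 1 + 0 = 15

Inversions: 15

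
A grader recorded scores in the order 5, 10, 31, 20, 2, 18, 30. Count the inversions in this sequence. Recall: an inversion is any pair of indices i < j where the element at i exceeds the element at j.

Sweep left to right; for each value list the smaller values that follow it:
5: 1
10: 1
31: 4
20: 2
2: 0
18: 0
30: 0
Sum: 1 + 1 + 4 + 2 + 0 + 0 + 0 = 8

8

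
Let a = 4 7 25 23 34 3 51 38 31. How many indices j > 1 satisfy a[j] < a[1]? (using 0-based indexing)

The element at index 1 is 7.
Elements after it: 25, 23, 34, 3, 51, 38, 31
Those smaller than 7: 3

1 such element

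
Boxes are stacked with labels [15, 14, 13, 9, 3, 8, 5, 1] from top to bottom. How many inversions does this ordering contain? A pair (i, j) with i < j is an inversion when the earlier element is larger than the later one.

Sweep left to right; for each value list the smaller values that follow it:
15: 7
14: 6
13: 5
9: 4
3: 1
8: 2
5: 1
1: 0
Sum: 7 + 6 + 5 + 4 + 1 + 2 + 1 + 0 = 26

There are 26 inversions.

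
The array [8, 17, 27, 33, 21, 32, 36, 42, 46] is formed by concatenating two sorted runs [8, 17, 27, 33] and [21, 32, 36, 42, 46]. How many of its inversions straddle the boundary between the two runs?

Count, for every r in R, how many entries of L exceed r:
r = 21: 27, 33 → 2
r = 32: 33 → 1
r = 36: none → 0
r = 42: none → 0
r = 46: none → 0
Cross-inversions: 2 + 1 + 0 + 0 + 0 = 3

3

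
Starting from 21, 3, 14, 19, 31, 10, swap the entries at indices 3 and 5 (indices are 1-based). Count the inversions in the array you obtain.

10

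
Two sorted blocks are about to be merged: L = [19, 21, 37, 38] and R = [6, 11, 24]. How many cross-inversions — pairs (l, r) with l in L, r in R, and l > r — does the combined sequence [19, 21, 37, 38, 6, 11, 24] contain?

For each element r of the right run, count left-run elements greater than r:
r = 6: 19, 21, 37, 38 → 4
r = 11: 19, 21, 37, 38 → 4
r = 24: 37, 38 → 2
Cross-inversions: 4 + 4 + 2 = 10

10 split inversions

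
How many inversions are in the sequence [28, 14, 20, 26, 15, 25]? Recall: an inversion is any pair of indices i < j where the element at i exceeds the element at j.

8

Inversion pairs (indices are 0-based):
(0,1): 28 > 14
(0,2): 28 > 20
(0,3): 28 > 26
(0,4): 28 > 15
(0,5): 28 > 25
(2,4): 20 > 15
(3,4): 26 > 15
(3,5): 26 > 25
That's 8 pairs.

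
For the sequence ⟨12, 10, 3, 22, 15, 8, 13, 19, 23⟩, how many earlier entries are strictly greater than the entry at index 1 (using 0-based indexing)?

1

The element at index 1 is 10.
Elements before it: 12
Those larger than 10: 12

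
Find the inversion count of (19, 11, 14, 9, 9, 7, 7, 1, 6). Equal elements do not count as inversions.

32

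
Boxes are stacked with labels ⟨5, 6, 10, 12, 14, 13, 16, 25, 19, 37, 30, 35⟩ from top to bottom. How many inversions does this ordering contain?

Count, for each position, how many later elements it exceeds:
5: 0
6: 0
10: 0
12: 0
14: 1
13: 0
16: 0
25: 1
19: 0
37: 2
30: 0
35: 0
Sum: 0 + 0 + 0 + 0 + 1 + 0 + 0 + 1 + 0 + 2 + 0 + 0 = 4

4 out-of-order pairs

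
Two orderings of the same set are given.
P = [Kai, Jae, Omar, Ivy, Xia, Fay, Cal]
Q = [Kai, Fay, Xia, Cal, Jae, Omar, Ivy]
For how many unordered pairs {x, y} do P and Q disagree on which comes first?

Assign each item its position (1..7) in the first ordering, then rewrite the second ordering as that position sequence:
positions: Kai→1, Jae→2, Omar→3, Ivy→4, Xia→5, Fay→6, Cal→7
second ordering as positions: [1, 6, 5, 7, 2, 3, 4]
Discordant pairs = inversions in this position sequence.
1: 0
6: 5, 2, 3, 4 → 4
5: 2, 3, 4 → 3
7: 2, 3, 4 → 3
2: 0
3: 0
4: 0
Total: 0 + 4 + 3 + 3 + 0 + 0 + 0 = 10

There are 10 disagreeing pairs.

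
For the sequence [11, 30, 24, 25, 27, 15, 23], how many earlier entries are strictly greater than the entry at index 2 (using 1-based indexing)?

0

The element at index 2 is 30.
Elements before it: 11
None of them are larger than 30.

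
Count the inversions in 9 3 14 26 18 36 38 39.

Count, for each position, how many later elements it exceeds:
9: 1
3: 0
14: 0
26: 1
18: 0
36: 0
38: 0
39: 0
Sum: 1 + 0 + 0 + 1 + 0 + 0 + 0 + 0 = 2

Out-of-order pairs: 2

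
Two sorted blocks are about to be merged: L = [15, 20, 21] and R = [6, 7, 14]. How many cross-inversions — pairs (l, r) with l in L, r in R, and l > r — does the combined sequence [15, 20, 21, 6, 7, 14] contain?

9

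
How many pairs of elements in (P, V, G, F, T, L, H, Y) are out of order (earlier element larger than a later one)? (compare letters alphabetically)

Inversions: 13

Sweep left to right; for each value list the smaller values that follow it:
P → G, F, L, H → 4
V → G, F, T, L, H → 5
G → F → 1
F → none → 0
T → L, H → 2
L → H → 1
H → none → 0
Y → none → 0
Sum: 4 + 5 + 1 + 0 + 2 + 1 + 0 + 0 = 13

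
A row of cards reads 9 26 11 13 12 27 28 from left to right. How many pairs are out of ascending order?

4 out-of-order pairs

For each element, count later entries that are smaller:
9 → none → 0
26 → 11, 13, 12 → 3
11 → none → 0
13 → 12 → 1
12 → none → 0
27 → none → 0
28 → none → 0
Sum: 0 + 3 + 0 + 1 + 0 + 0 + 0 = 4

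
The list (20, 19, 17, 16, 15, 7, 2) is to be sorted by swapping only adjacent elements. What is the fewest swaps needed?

Minimum adjacent swaps = number of inversions (each swap of adjacent out-of-order elements removes one inversion and no swap can remove more).
Count inversions — for each element, later elements that are smaller:
20: 19, 17, 16, 15, 7, 2 → 6
19: 17, 16, 15, 7, 2 → 5
17: 16, 15, 7, 2 → 4
16: 15, 7, 2 → 3
15: 7, 2 → 2
7: 2 → 1
2: none → 0
Total inversions: 6 + 5 + 4 + 3 + 2 + 1 + 0 = 21

There are 21 adjacent swaps.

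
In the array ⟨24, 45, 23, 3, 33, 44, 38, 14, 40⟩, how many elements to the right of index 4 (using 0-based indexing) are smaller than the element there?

1 such element

The element at index 4 is 33.
Elements after it: 44, 38, 14, 40
Those smaller than 33: 14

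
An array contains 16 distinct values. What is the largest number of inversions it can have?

120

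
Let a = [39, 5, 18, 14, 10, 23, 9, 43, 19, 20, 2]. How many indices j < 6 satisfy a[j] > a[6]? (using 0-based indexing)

The element at index 6 is 9.
Elements before it: 39, 5, 18, 14, 10, 23
Those larger than 9: 39, 18, 14, 10, 23

5 such elements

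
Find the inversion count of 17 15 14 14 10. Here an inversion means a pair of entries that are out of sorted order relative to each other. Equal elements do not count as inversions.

9

Out-of-order index pairs (1-indexed):
(1,2): 17 > 15
(1,3): 17 > 14
(1,4): 17 > 14
(1,5): 17 > 10
(2,3): 15 > 14
(2,4): 15 > 14
(2,5): 15 > 10
(3,5): 14 > 10
(4,5): 14 > 10
That's 9 pairs.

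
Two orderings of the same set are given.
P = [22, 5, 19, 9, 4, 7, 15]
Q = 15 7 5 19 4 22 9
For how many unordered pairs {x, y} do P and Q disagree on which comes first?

Assign each item its position (1..7) in the first ordering, then rewrite the second ordering as that position sequence:
positions: 22→1, 5→2, 19→3, 9→4, 4→5, 7→6, 15→7
second ordering as positions: [7, 6, 2, 3, 5, 1, 4]
Discordant pairs = inversions in this position sequence.
7: 6, 2, 3, 5, 1, 4 → 6
6: 2, 3, 5, 1, 4 → 5
2: 1 → 1
3: 1 → 1
5: 1, 4 → 2
1: 0
4: 0
Total: 6 + 5 + 1 + 1 + 2 + 0 + 0 = 15

15 disagreeing pairs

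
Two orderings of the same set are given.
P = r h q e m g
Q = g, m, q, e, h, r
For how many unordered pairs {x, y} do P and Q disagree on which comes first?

Disagreeing pairs: 14

Assign each item its position (1..6) in the first ordering, then rewrite the second ordering as that position sequence:
positions: r→1, h→2, q→3, e→4, m→5, g→6
second ordering as positions: [6, 5, 3, 4, 2, 1]
Discordant pairs = inversions in this position sequence.
6: 5, 3, 4, 2, 1 → 5
5: 3, 4, 2, 1 → 4
3: 2, 1 → 2
4: 2, 1 → 2
2: 1 → 1
1: 0
Total: 5 + 4 + 2 + 2 + 1 + 0 = 14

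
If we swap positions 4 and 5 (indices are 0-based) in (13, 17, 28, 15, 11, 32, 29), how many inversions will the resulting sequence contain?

Positions 4 and 5 hold 11 and 32; after swapping, the array is [13, 17, 28, 15, 32, 11, 29].
Sweep left to right; for each value list the smaller values that follow it:
13 → 11 → 1
17 → 15, 11 → 2
28 → 15, 11 → 2
15 → 11 → 1
32 → 11, 29 → 2
11 → none → 0
29 → none → 0
Sum: 1 + 2 + 2 + 1 + 2 + 0 + 0 = 8

Inversions: 8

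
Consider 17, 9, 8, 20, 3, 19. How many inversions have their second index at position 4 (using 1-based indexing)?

0

The element at index 4 is 20.
Elements before it: 17, 9, 8
None of them are larger than 20.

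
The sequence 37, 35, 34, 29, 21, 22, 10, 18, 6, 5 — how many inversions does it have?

43

For each element, count later entries that are smaller:
37: 9
35: 8
34: 7
29: 6
21: 4
22: 4
10: 2
18: 2
6: 1
5: 0
Sum: 9 + 8 + 7 + 6 + 4 + 4 + 2 + 2 + 1 + 0 = 43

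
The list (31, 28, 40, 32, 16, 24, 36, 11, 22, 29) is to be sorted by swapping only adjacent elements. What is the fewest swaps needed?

28 adjacent swaps

Minimum adjacent swaps = number of inversions (each swap of adjacent out-of-order elements removes one inversion and no swap can remove more).
Count inversions — for each element, later elements that are smaller:
31: 28, 16, 24, 11, 22, 29 → 6
28: 16, 24, 11, 22 → 4
40: 32, 16, 24, 36, 11, 22, 29 → 7
32: 16, 24, 11, 22, 29 → 5
16: 11 → 1
24: 11, 22 → 2
36: 11, 22, 29 → 3
11: none → 0
22: none → 0
29: none → 0
Total inversions: 6 + 4 + 7 + 5 + 1 + 2 + 3 + 0 + 0 + 0 = 28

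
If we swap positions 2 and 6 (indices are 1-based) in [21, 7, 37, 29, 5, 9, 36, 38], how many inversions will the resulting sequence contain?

Positions 2 and 6 hold 7 and 9; after swapping, the array is [21, 9, 37, 29, 5, 7, 36, 38].
Count, for each position, how many later elements it exceeds:
21: 3
9: 2
37: 4
29: 2
5: 0
7: 0
36: 0
38: 0
Sum: 3 + 2 + 4 + 2 + 0 + 0 + 0 + 0 = 11

11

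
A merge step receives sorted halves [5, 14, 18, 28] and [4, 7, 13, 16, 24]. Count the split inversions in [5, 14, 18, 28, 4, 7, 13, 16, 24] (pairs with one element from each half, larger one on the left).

Count, for every r in R, how many entries of L exceed r:
r = 4: 5, 14, 18, 28 → 4
r = 7: 14, 18, 28 → 3
r = 13: 14, 18, 28 → 3
r = 16: 18, 28 → 2
r = 24: 28 → 1
Cross-inversions: 4 + 3 + 3 + 2 + 1 = 13

13 cross-inversions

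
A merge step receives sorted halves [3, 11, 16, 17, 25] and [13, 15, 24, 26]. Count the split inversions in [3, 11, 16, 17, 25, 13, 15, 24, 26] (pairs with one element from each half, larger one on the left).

There are 7 cross-inversions.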